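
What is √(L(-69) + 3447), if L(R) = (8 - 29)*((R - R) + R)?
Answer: 12*√34 ≈ 69.971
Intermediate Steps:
L(R) = -21*R (L(R) = -21*(0 + R) = -21*R)
√(L(-69) + 3447) = √(-21*(-69) + 3447) = √(1449 + 3447) = √4896 = 12*√34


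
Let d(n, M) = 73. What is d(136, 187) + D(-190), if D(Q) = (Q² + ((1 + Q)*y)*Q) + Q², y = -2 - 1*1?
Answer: -35457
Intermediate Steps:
y = -3 (y = -2 - 1 = -3)
D(Q) = 2*Q² + Q*(-3 - 3*Q) (D(Q) = (Q² + ((1 + Q)*(-3))*Q) + Q² = (Q² + (-3 - 3*Q)*Q) + Q² = (Q² + Q*(-3 - 3*Q)) + Q² = 2*Q² + Q*(-3 - 3*Q))
d(136, 187) + D(-190) = 73 - 190*(-3 - 1*(-190)) = 73 - 190*(-3 + 190) = 73 - 190*187 = 73 - 35530 = -35457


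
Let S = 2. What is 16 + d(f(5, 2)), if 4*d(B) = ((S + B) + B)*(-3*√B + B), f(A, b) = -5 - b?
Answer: 37 + 9*I*√7 ≈ 37.0 + 23.812*I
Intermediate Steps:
d(B) = (2 + 2*B)*(B - 3*√B)/4 (d(B) = (((2 + B) + B)*(-3*√B + B))/4 = ((2 + 2*B)*(B - 3*√B))/4 = (2 + 2*B)*(B - 3*√B)/4)
16 + d(f(5, 2)) = 16 + ((-5 - 1*2)/2 + (-5 - 1*2)²/2 - 3*√(-5 - 1*2)/2 - 3*(-5 - 1*2)^(3/2)/2) = 16 + ((-5 - 2)/2 + (-5 - 2)²/2 - 3*√(-5 - 2)/2 - 3*(-5 - 2)^(3/2)/2) = 16 + ((½)*(-7) + (½)*(-7)² - 3*I*√7/2 - (-21)*I*√7/2) = 16 + (-7/2 + (½)*49 - 3*I*√7/2 - (-21)*I*√7/2) = 16 + (-7/2 + 49/2 - 3*I*√7/2 + 21*I*√7/2) = 16 + (21 + 9*I*√7) = 37 + 9*I*√7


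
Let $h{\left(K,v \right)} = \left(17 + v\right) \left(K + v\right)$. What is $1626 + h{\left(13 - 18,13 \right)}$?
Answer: $1866$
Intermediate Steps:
$1626 + h{\left(13 - 18,13 \right)} = 1626 + \left(13^{2} + 17 \left(13 - 18\right) + 17 \cdot 13 + \left(13 - 18\right) 13\right) = 1626 + \left(169 + 17 \left(-5\right) + 221 - 65\right) = 1626 + \left(169 - 85 + 221 - 65\right) = 1626 + 240 = 1866$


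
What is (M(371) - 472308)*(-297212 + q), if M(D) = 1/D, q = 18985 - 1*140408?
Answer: 10479406897935/53 ≈ 1.9772e+11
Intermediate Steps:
q = -121423 (q = 18985 - 140408 = -121423)
(M(371) - 472308)*(-297212 + q) = (1/371 - 472308)*(-297212 - 121423) = (1/371 - 472308)*(-418635) = -175226267/371*(-418635) = 10479406897935/53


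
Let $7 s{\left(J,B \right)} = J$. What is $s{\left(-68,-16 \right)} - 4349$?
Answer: $- \frac{30511}{7} \approx -4358.7$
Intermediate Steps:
$s{\left(J,B \right)} = \frac{J}{7}$
$s{\left(-68,-16 \right)} - 4349 = \frac{1}{7} \left(-68\right) - 4349 = - \frac{68}{7} - 4349 = - \frac{30511}{7}$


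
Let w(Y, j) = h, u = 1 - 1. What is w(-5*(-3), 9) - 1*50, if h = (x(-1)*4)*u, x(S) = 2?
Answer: -50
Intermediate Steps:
u = 0
h = 0 (h = (2*4)*0 = 8*0 = 0)
w(Y, j) = 0
w(-5*(-3), 9) - 1*50 = 0 - 1*50 = 0 - 50 = -50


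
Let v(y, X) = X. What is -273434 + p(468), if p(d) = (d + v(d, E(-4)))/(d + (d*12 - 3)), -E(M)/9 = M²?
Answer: -554250610/2027 ≈ -2.7343e+5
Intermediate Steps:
E(M) = -9*M²
p(d) = (-144 + d)/(-3 + 13*d) (p(d) = (d - 9*(-4)²)/(d + (d*12 - 3)) = (d - 9*16)/(d + (12*d - 3)) = (d - 144)/(d + (-3 + 12*d)) = (-144 + d)/(-3 + 13*d))
-273434 + p(468) = -273434 + (-144 + 468)/(-3 + 13*468) = -273434 + 324/(-3 + 6084) = -273434 + 324/6081 = -273434 + (1/6081)*324 = -273434 + 108/2027 = -554250610/2027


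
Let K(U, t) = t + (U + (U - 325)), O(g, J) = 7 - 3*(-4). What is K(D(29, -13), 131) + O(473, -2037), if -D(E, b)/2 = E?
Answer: -291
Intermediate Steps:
D(E, b) = -2*E
O(g, J) = 19 (O(g, J) = 7 + 12 = 19)
K(U, t) = -325 + t + 2*U (K(U, t) = t + (U + (-325 + U)) = t + (-325 + 2*U) = -325 + t + 2*U)
K(D(29, -13), 131) + O(473, -2037) = (-325 + 131 + 2*(-2*29)) + 19 = (-325 + 131 + 2*(-58)) + 19 = (-325 + 131 - 116) + 19 = -310 + 19 = -291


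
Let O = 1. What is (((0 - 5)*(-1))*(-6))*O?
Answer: -30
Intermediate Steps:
(((0 - 5)*(-1))*(-6))*O = (((0 - 5)*(-1))*(-6))*1 = (-5*(-1)*(-6))*1 = (5*(-6))*1 = -30*1 = -30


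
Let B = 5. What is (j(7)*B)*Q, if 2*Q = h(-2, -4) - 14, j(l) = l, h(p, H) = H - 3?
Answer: -735/2 ≈ -367.50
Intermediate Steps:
h(p, H) = -3 + H
Q = -21/2 (Q = ((-3 - 4) - 14)/2 = (-7 - 14)/2 = (½)*(-21) = -21/2 ≈ -10.500)
(j(7)*B)*Q = (7*5)*(-21/2) = 35*(-21/2) = -735/2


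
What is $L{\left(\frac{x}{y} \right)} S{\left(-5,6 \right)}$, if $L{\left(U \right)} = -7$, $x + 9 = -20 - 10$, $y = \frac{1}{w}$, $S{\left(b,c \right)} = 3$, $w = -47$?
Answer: $-21$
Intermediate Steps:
$y = - \frac{1}{47}$ ($y = \frac{1}{-47} = - \frac{1}{47} \approx -0.021277$)
$x = -39$ ($x = -9 - 30 = -39$)
$L{\left(\frac{x}{y} \right)} S{\left(-5,6 \right)} = \left(-7\right) 3 = -21$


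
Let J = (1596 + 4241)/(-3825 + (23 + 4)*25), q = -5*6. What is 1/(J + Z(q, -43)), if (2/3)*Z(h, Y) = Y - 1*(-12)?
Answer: -1575/76156 ≈ -0.020681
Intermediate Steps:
q = -30
Z(h, Y) = 18 + 3*Y/2 (Z(h, Y) = 3*(Y - 1*(-12))/2 = 3*(Y + 12)/2 = 3*(12 + Y)/2 = 18 + 3*Y/2)
J = -5837/3150 (J = 5837/(-3825 + 27*25) = 5837/(-3825 + 675) = 5837/(-3150) = 5837*(-1/3150) = -5837/3150 ≈ -1.8530)
1/(J + Z(q, -43)) = 1/(-5837/3150 + (18 + (3/2)*(-43))) = 1/(-5837/3150 + (18 - 129/2)) = 1/(-5837/3150 - 93/2) = 1/(-76156/1575) = -1575/76156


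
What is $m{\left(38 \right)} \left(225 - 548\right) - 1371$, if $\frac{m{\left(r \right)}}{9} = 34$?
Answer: $-100209$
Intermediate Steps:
$m{\left(r \right)} = 306$ ($m{\left(r \right)} = 9 \cdot 34 = 306$)
$m{\left(38 \right)} \left(225 - 548\right) - 1371 = 306 \left(225 - 548\right) - 1371 = 306 \left(-323\right) - 1371 = -98838 - 1371 = -100209$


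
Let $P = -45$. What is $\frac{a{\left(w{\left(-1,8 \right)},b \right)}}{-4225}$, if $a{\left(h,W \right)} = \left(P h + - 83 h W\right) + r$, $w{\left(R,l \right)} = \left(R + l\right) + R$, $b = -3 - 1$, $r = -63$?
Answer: $- \frac{1659}{4225} \approx -0.39266$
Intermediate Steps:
$b = -4$ ($b = -3 - 1 = -4$)
$w{\left(R,l \right)} = l + 2 R$
$a{\left(h,W \right)} = -63 - 45 h - 83 W h$ ($a{\left(h,W \right)} = \left(- 45 h + - 83 h W\right) - 63 = \left(- 45 h - 83 W h\right) - 63 = -63 - 45 h - 83 W h$)
$\frac{a{\left(w{\left(-1,8 \right)},b \right)}}{-4225} = \frac{-63 - 45 \left(8 + 2 \left(-1\right)\right) - - 332 \left(8 + 2 \left(-1\right)\right)}{-4225} = \left(-63 - 45 \left(8 - 2\right) - - 332 \left(8 - 2\right)\right) \left(- \frac{1}{4225}\right) = \left(-63 - 270 - \left(-332\right) 6\right) \left(- \frac{1}{4225}\right) = \left(-63 - 270 + 1992\right) \left(- \frac{1}{4225}\right) = 1659 \left(- \frac{1}{4225}\right) = - \frac{1659}{4225}$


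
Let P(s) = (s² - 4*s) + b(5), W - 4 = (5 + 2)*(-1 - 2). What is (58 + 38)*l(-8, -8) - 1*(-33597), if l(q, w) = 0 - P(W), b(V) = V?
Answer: -1155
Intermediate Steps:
W = -17 (W = 4 + (5 + 2)*(-1 - 2) = 4 + 7*(-3) = 4 - 21 = -17)
P(s) = 5 + s² - 4*s (P(s) = (s² - 4*s) + 5 = 5 + s² - 4*s)
l(q, w) = -362 (l(q, w) = 0 - (5 + (-17)² - 4*(-17)) = 0 - (5 + 289 + 68) = 0 - 1*362 = 0 - 362 = -362)
(58 + 38)*l(-8, -8) - 1*(-33597) = (58 + 38)*(-362) - 1*(-33597) = 96*(-362) + 33597 = -34752 + 33597 = -1155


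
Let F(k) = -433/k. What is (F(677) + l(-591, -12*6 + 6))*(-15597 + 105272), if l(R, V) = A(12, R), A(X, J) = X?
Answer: 689690425/677 ≈ 1.0187e+6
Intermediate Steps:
l(R, V) = 12
(F(677) + l(-591, -12*6 + 6))*(-15597 + 105272) = (-433/677 + 12)*(-15597 + 105272) = (-433*1/677 + 12)*89675 = (-433/677 + 12)*89675 = (7691/677)*89675 = 689690425/677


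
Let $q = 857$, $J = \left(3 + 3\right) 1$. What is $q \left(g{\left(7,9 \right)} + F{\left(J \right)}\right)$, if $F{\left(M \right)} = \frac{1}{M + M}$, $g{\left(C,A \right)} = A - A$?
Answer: $\frac{857}{12} \approx 71.417$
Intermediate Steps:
$g{\left(C,A \right)} = 0$
$J = 6$ ($J = 6 \cdot 1 = 6$)
$F{\left(M \right)} = \frac{1}{2 M}$
$q \left(g{\left(7,9 \right)} + F{\left(J \right)}\right) = 857 \left(0 + \frac{1}{2 \cdot 6}\right) = 857 \left(0 + \frac{1}{2} \cdot \frac{1}{6}\right) = 857 \left(0 + \frac{1}{12}\right) = 857 \cdot \frac{1}{12} = \frac{857}{12}$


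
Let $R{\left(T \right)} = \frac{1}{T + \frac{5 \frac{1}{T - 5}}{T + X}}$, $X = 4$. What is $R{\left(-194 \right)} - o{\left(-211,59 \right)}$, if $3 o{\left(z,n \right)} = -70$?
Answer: $\frac{34223068}{1467027} \approx 23.328$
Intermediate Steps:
$o{\left(z,n \right)} = - \frac{70}{3}$ ($o{\left(z,n \right)} = \frac{1}{3} \left(-70\right) = - \frac{70}{3}$)
$R{\left(T \right)} = \frac{1}{T + \frac{5}{\left(-5 + T\right) \left(4 + T\right)}}$ ($R{\left(T \right)} = \frac{1}{T + \frac{5 \frac{1}{T - 5}}{T + 4}} = \frac{1}{T + \frac{5 \frac{1}{-5 + T}}{4 + T}} = \frac{1}{T + \frac{5}{\left(-5 + T\right) \left(4 + T\right)}}$)
$R{\left(-194 \right)} - o{\left(-211,59 \right)} = \frac{-20 + \left(-194\right)^{2} - -194}{5 + \left(-194\right)^{3} - \left(-194\right)^{2} - -3880} - - \frac{70}{3} = \frac{-20 + 37636 + 194}{5 - 7301384 - 37636 + 3880} + \frac{70}{3} = \frac{1}{5 - 7301384 - 37636 + 3880} \cdot 37810 + \frac{70}{3} = \frac{1}{-7335135} \cdot 37810 + \frac{70}{3} = \left(- \frac{1}{7335135}\right) 37810 + \frac{70}{3} = - \frac{7562}{1467027} + \frac{70}{3} = \frac{34223068}{1467027}$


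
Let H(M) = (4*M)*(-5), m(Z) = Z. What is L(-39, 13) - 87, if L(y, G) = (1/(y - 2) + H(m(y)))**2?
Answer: 1022510194/1681 ≈ 6.0828e+5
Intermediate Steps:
H(M) = -20*M
L(y, G) = (1/(-2 + y) - 20*y)**2 (L(y, G) = (1/(y - 2) - 20*y)**2 = (1/(-2 + y) - 20*y)**2)
L(-39, 13) - 87 = (1 - 20*(-39)**2 + 40*(-39))**2/(-2 - 39)**2 - 87 = (1 - 20*1521 - 1560)**2/(-41)**2 - 87 = (1 - 30420 - 1560)**2/1681 - 87 = (1/1681)*(-31979)**2 - 87 = (1/1681)*1022656441 - 87 = 1022656441/1681 - 87 = 1022510194/1681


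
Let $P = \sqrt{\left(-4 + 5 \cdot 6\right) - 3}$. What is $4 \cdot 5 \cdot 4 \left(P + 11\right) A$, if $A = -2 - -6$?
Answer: $3520 + 320 \sqrt{23} \approx 5054.7$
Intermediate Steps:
$A = 4$ ($A = -2 + 6 = 4$)
$P = \sqrt{23}$ ($P = \sqrt{\left(-4 + 30\right) - 3} = \sqrt{26 - 3} = \sqrt{23} \approx 4.7958$)
$4 \cdot 5 \cdot 4 \left(P + 11\right) A = 4 \cdot 5 \cdot 4 \left(\sqrt{23} + 11\right) 4 = 20 \cdot 4 \left(11 + \sqrt{23}\right) 4 = 80 \left(11 + \sqrt{23}\right) 4 = \left(880 + 80 \sqrt{23}\right) 4 = 3520 + 320 \sqrt{23}$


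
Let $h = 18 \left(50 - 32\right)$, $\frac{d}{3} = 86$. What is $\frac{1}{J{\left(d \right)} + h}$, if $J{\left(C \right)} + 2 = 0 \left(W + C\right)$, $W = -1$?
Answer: $\frac{1}{322} \approx 0.0031056$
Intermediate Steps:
$d = 258$ ($d = 3 \cdot 86 = 258$)
$J{\left(C \right)} = -2$ ($J{\left(C \right)} = -2 + 0 \left(-1 + C\right) = -2 + 0 = -2$)
$h = 324$ ($h = 18 \cdot 18 = 324$)
$\frac{1}{J{\left(d \right)} + h} = \frac{1}{-2 + 324} = \frac{1}{322}$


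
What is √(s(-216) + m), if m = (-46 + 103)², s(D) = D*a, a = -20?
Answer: 87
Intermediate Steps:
s(D) = -20*D (s(D) = D*(-20) = -20*D)
m = 3249 (m = 57² = 3249)
√(s(-216) + m) = √(-20*(-216) + 3249) = √(4320 + 3249) = √7569 = 87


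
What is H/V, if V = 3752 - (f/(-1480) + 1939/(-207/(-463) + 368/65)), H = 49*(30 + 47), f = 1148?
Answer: 3333001070/3034731939 ≈ 1.0983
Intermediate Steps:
H = 3773 (H = 49*77 = 3773)
V = 233674359303/68020430 (V = 3752 - (1148/(-1480) + 1939/(-207/(-463) + 368/65)) = 3752 - (1148*(-1/1480) + 1939/(-207*(-1/463) + 368*(1/65))) = 3752 - (-287/370 + 1939/(207/463 + 368/65)) = 3752 - (-287/370 + 1939/(183839/30095)) = 3752 - (-287/370 + 1939*(30095/183839)) = 3752 - (-287/370 + 58354205/183839) = 3752 - 1*21538294057/68020430 = 3752 - 21538294057/68020430 = 233674359303/68020430 ≈ 3435.4)
H/V = 3773/(233674359303/68020430) = 3773*(68020430/233674359303) = 3333001070/3034731939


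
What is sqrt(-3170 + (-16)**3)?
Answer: I*sqrt(7266) ≈ 85.241*I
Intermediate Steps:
sqrt(-3170 + (-16)**3) = sqrt(-3170 - 4096) = sqrt(-7266) = I*sqrt(7266)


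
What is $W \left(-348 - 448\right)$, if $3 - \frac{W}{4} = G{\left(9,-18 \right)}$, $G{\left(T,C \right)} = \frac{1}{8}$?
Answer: $-9154$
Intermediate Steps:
$G{\left(T,C \right)} = \frac{1}{8}$
$W = \frac{23}{2}$ ($W = 12 - \frac{1}{2} = \frac{23}{2} \approx 11.5$)
$W \left(-348 - 448\right) = \frac{23 \left(-348 - 448\right)}{2} = \frac{23}{2} \left(-796\right) = -9154$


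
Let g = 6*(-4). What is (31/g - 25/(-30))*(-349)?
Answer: 3839/24 ≈ 159.96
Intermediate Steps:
g = -24
(31/g - 25/(-30))*(-349) = (31/(-24) - 25/(-30))*(-349) = (31*(-1/24) - 25*(-1/30))*(-349) = (-31/24 + 5/6)*(-349) = -11/24*(-349) = 3839/24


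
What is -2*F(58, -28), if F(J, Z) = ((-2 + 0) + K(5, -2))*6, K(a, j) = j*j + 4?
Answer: -72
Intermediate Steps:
K(a, j) = 4 + j**2 (K(a, j) = j**2 + 4 = 4 + j**2)
F(J, Z) = 36 (F(J, Z) = ((-2 + 0) + (4 + (-2)**2))*6 = (-2 + (4 + 4))*6 = (-2 + 8)*6 = 6*6 = 36)
-2*F(58, -28) = -2*36 = -72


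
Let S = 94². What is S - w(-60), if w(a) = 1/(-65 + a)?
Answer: 1104501/125 ≈ 8836.0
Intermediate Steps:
S = 8836
S - w(-60) = 8836 - 1/(-65 - 60) = 8836 - 1/(-125) = 8836 - 1*(-1/125) = 8836 + 1/125 = 1104501/125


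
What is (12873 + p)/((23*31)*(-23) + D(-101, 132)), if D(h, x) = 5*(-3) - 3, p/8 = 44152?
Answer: -366089/16417 ≈ -22.299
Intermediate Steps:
p = 353216 (p = 8*44152 = 353216)
D(h, x) = -18 (D(h, x) = -15 - 3 = -18)
(12873 + p)/((23*31)*(-23) + D(-101, 132)) = (12873 + 353216)/((23*31)*(-23) - 18) = 366089/(713*(-23) - 18) = 366089/(-16399 - 18) = 366089/(-16417) = 366089*(-1/16417) = -366089/16417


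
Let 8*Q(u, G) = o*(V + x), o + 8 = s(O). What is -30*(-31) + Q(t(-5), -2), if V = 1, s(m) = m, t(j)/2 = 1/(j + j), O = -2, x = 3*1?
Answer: 925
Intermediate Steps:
x = 3
t(j) = 1/j (t(j) = 2/(j + j) = 2/((2*j)) = 2*(1/(2*j)) = 1/j)
o = -10 (o = -8 - 2 = -10)
Q(u, G) = -5 (Q(u, G) = (-10*(1 + 3))/8 = (-10*4)/8 = (⅛)*(-40) = -5)
-30*(-31) + Q(t(-5), -2) = -30*(-31) - 5 = 930 - 5 = 925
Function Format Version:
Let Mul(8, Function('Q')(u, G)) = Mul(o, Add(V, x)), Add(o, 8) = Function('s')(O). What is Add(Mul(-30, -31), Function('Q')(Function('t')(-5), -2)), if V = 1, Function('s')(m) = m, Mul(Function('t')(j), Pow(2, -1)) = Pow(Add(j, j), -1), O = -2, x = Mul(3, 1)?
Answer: 925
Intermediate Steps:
x = 3
Function('t')(j) = Pow(j, -1) (Function('t')(j) = Mul(2, Pow(Add(j, j), -1)) = Mul(2, Pow(Mul(2, j), -1)) = Mul(2, Mul(Rational(1, 2), Pow(j, -1))) = Pow(j, -1))
o = -10 (o = Add(-8, -2) = -10)
Function('Q')(u, G) = -5 (Function('Q')(u, G) = Mul(Rational(1, 8), Mul(-10, Add(1, 3))) = Mul(Rational(1, 8), Mul(-10, 4)) = Mul(Rational(1, 8), -40) = -5)
Add(Mul(-30, -31), Function('Q')(Function('t')(-5), -2)) = Add(Mul(-30, -31), -5) = Add(930, -5) = 925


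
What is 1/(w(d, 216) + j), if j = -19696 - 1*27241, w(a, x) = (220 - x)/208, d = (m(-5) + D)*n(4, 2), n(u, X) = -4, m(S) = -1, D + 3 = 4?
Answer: -52/2440723 ≈ -2.1305e-5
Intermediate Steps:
D = 1 (D = -3 + 4 = 1)
d = 0 (d = (-1 + 1)*(-4) = 0*(-4) = 0)
w(a, x) = 55/52 - x/208 (w(a, x) = (220 - x)*(1/208) = 55/52 - x/208)
j = -46937 (j = -19696 - 27241 = -46937)
1/(w(d, 216) + j) = 1/((55/52 - 1/208*216) - 46937) = 1/((55/52 - 27/26) - 46937) = 1/(1/52 - 46937) = 1/(-2440723/52) = -52/2440723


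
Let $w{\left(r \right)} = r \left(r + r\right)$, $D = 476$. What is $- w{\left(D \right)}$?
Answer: $-453152$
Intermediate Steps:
$w{\left(r \right)} = 2 r^{2}$ ($w{\left(r \right)} = r 2 r = 2 r^{2}$)
$- w{\left(D \right)} = - 2 \cdot 476^{2} = - 2 \cdot 226576 = \left(-1\right) 453152 = -453152$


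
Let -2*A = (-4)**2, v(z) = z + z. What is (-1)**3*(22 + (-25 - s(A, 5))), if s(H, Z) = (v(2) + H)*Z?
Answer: -17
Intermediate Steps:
v(z) = 2*z
A = -8 (A = -1/2*(-4)**2 = -1/2*16 = -8)
s(H, Z) = Z*(4 + H) (s(H, Z) = (2*2 + H)*Z = (4 + H)*Z = Z*(4 + H))
(-1)**3*(22 + (-25 - s(A, 5))) = (-1)**3*(22 + (-25 - 5*(4 - 8))) = -(22 + (-25 - 5*(-4))) = -(22 + (-25 - 1*(-20))) = -(22 + (-25 + 20)) = -(22 - 5) = -1*17 = -17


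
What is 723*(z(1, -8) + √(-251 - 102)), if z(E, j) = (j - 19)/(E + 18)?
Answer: -19521/19 + 723*I*√353 ≈ -1027.4 + 13584.0*I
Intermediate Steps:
z(E, j) = (-19 + j)/(18 + E)
723*(z(1, -8) + √(-251 - 102)) = 723*((-19 - 8)/(18 + 1) + √(-251 - 102)) = 723*(-27/19 + √(-353)) = 723*((1/19)*(-27) + I*√353) = 723*(-27/19 + I*√353) = -19521/19 + 723*I*√353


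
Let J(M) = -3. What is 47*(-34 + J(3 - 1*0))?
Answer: -1739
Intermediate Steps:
47*(-34 + J(3 - 1*0)) = 47*(-34 - 3) = 47*(-37) = -1739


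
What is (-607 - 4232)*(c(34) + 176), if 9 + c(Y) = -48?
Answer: -575841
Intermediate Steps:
c(Y) = -57 (c(Y) = -9 - 48 = -57)
(-607 - 4232)*(c(34) + 176) = (-607 - 4232)*(-57 + 176) = -4839*119 = -575841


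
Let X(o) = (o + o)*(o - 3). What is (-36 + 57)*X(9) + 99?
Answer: 2367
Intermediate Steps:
X(o) = 2*o*(-3 + o) (X(o) = (2*o)*(-3 + o) = 2*o*(-3 + o))
(-36 + 57)*X(9) + 99 = (-36 + 57)*(2*9*(-3 + 9)) + 99 = 21*(2*9*6) + 99 = 21*108 + 99 = 2268 + 99 = 2367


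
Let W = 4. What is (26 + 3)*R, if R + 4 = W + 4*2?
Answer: 232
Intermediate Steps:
R = 8 (R = -4 + (4 + 4*2) = -4 + (4 + 8) = -4 + 12 = 8)
(26 + 3)*R = (26 + 3)*8 = 29*8 = 232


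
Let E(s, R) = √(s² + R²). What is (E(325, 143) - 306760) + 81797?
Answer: -224963 + 13*√746 ≈ -2.2461e+5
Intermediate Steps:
E(s, R) = √(R² + s²)
(E(325, 143) - 306760) + 81797 = (√(143² + 325²) - 306760) + 81797 = (√(20449 + 105625) - 306760) + 81797 = (√126074 - 306760) + 81797 = (13*√746 - 306760) + 81797 = (-306760 + 13*√746) + 81797 = -224963 + 13*√746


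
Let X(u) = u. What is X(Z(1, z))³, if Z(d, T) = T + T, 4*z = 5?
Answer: 125/8 ≈ 15.625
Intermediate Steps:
z = 5/4 (z = (¼)*5 = 5/4 ≈ 1.2500)
Z(d, T) = 2*T
X(Z(1, z))³ = (2*(5/4))³ = (5/2)³ = 125/8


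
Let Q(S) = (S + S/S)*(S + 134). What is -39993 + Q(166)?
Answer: 10107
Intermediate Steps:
Q(S) = (1 + S)*(134 + S) (Q(S) = (S + 1)*(134 + S) = (1 + S)*(134 + S))
-39993 + Q(166) = -39993 + (134 + 166² + 135*166) = -39993 + (134 + 27556 + 22410) = -39993 + 50100 = 10107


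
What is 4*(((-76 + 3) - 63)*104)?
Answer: -56576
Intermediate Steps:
4*(((-76 + 3) - 63)*104) = 4*((-73 - 63)*104) = 4*(-136*104) = 4*(-14144) = -56576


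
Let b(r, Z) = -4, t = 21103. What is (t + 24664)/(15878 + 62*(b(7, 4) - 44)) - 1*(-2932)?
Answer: 37874431/12902 ≈ 2935.5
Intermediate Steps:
(t + 24664)/(15878 + 62*(b(7, 4) - 44)) - 1*(-2932) = (21103 + 24664)/(15878 + 62*(-4 - 44)) - 1*(-2932) = 45767/(15878 + 62*(-48)) + 2932 = 45767/(15878 - 2976) + 2932 = 45767/12902 + 2932 = 37874431/12902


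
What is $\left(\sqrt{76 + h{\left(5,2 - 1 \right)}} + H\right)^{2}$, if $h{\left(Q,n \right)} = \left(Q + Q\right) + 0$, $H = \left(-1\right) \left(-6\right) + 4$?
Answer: $\left(10 + \sqrt{86}\right)^{2} \approx 371.47$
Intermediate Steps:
$H = 10$ ($H = 6 + 4 = 10$)
$h{\left(Q,n \right)} = 2 Q$ ($h{\left(Q,n \right)} = 2 Q + 0 = 2 Q$)
$\left(\sqrt{76 + h{\left(5,2 - 1 \right)}} + H\right)^{2} = \left(\sqrt{76 + 2 \cdot 5} + 10\right)^{2} = \left(\sqrt{76 + 10} + 10\right)^{2} = \left(\sqrt{86} + 10\right)^{2} = \left(10 + \sqrt{86}\right)^{2}$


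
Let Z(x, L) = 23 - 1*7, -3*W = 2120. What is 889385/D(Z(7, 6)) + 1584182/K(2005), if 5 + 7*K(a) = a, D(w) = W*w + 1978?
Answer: 10893146863/1999000 ≈ 5449.3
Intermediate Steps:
W = -2120/3 (W = -1/3*2120 = -2120/3 ≈ -706.67)
Z(x, L) = 16 (Z(x, L) = 23 - 7 = 16)
D(w) = 1978 - 2120*w/3 (D(w) = -2120*w/3 + 1978 = 1978 - 2120*w/3)
K(a) = -5/7 + a/7
889385/D(Z(7, 6)) + 1584182/K(2005) = 889385/(1978 - 2120/3*16) + 1584182/(-5/7 + (1/7)*2005) = 889385/(1978 - 33920/3) + 1584182/(-5/7 + 2005/7) = 889385/(-27986/3) + 1584182/(2000/7) = 889385*(-3/27986) + 1584182*(7/2000) = -381165/3998 + 5544637/1000 = 10893146863/1999000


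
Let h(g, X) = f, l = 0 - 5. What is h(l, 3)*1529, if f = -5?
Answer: -7645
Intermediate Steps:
l = -5
h(g, X) = -5
h(l, 3)*1529 = -5*1529 = -7645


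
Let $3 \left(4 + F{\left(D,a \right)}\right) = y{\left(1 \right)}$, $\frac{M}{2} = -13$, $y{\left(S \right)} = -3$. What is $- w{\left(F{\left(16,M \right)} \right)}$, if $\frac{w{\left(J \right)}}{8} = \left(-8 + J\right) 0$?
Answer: $0$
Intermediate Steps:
$M = -26$ ($M = 2 \left(-13\right) = -26$)
$F{\left(D,a \right)} = -5$ ($F{\left(D,a \right)} = -4 + \frac{1}{3} \left(-3\right) = -4 - 1 = -5$)
$w{\left(J \right)} = 0$ ($w{\left(J \right)} = 8 \left(-8 + J\right) 0 = 8 \cdot 0 = 0$)
$- w{\left(F{\left(16,M \right)} \right)} = \left(-1\right) 0 = 0$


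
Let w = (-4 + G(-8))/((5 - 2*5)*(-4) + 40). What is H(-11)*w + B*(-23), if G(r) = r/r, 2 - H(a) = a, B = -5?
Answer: 2287/20 ≈ 114.35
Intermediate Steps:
H(a) = 2 - a
G(r) = 1
w = -1/20 (w = (-4 + 1)/((5 - 2*5)*(-4) + 40) = -3/((5 - 10)*(-4) + 40) = -3/(-5*(-4) + 40) = -3/(20 + 40) = -3/60 = -3*1/60 = -1/20 ≈ -0.050000)
H(-11)*w + B*(-23) = (2 - 1*(-11))*(-1/20) - 5*(-23) = (2 + 11)*(-1/20) + 115 = 13*(-1/20) + 115 = -13/20 + 115 = 2287/20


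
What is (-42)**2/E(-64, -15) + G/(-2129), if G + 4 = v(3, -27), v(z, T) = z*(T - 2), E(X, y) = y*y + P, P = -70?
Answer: 3769661/329995 ≈ 11.423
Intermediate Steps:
E(X, y) = -70 + y**2 (E(X, y) = y*y - 70 = y**2 - 70 = -70 + y**2)
v(z, T) = z*(-2 + T)
G = -91 (G = -4 + 3*(-2 - 27) = -4 + 3*(-29) = -4 - 87 = -91)
(-42)**2/E(-64, -15) + G/(-2129) = (-42)**2/(-70 + (-15)**2) - 91/(-2129) = 1764/(-70 + 225) - 91*(-1/2129) = 1764/155 + 91/2129 = 3769661/329995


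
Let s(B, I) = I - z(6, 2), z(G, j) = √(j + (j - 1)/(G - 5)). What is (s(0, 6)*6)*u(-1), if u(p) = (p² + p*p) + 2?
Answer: 144 - 24*√3 ≈ 102.43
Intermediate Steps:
z(G, j) = √(j + (-1 + j)/(-5 + G))
u(p) = 2 + 2*p² (u(p) = (p² + p²) + 2 = 2*p² + 2 = 2 + 2*p²)
s(B, I) = I - √3 (s(B, I) = I - √((-1 + 2 + 2*(-5 + 6))/(-5 + 6)) = I - √((-1 + 2 + 2*1)/1) = I - √(1*(-1 + 2 + 2)) = I - √(1*3) = I - √3)
(s(0, 6)*6)*u(-1) = ((6 - √3)*6)*(2 + 2*(-1)²) = (36 - 6*√3)*(2 + 2*1) = (36 - 6*√3)*(2 + 2) = (36 - 6*√3)*4 = 144 - 24*√3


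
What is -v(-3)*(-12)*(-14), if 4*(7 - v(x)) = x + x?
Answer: -1428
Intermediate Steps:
v(x) = 7 - x/2 (v(x) = 7 - (x + x)/4 = 7 - x/2)
-v(-3)*(-12)*(-14) = -(7 - 1/2*(-3))*(-12)*(-14) = -(7 + 3/2)*(-12)*(-14) = -(17/2)*(-12)*(-14) = -(-102)*(-14) = -1*1428 = -1428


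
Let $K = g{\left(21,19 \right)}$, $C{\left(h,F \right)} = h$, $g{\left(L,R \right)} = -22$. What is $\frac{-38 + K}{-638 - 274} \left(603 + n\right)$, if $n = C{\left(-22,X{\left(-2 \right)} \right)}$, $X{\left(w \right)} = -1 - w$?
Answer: $\frac{2905}{76} \approx 38.224$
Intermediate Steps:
$n = -22$
$K = -22$
$\frac{-38 + K}{-638 - 274} \left(603 + n\right) = \frac{-38 - 22}{-638 - 274} \left(603 - 22\right) = - \frac{60}{-912} \cdot 581 = \left(-60\right) \left(- \frac{1}{912}\right) 581 = \frac{5}{76} \cdot 581 = \frac{2905}{76}$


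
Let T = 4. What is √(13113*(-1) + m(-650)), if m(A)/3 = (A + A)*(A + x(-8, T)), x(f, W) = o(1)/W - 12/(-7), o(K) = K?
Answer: 4*√7699818/7 ≈ 1585.6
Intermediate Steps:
x(f, W) = 12/7 + 1/W (x(f, W) = 1/W - 12/(-7) = 1/W - 12*(-⅐) = 1/W + 12/7 = 12/7 + 1/W)
m(A) = 6*A*(55/28 + A) (m(A) = 3*((A + A)*(A + (12/7 + 1/4))) = 3*((2*A)*(A + (12/7 + ¼))) = 3*((2*A)*(A + 55/28)) = 3*((2*A)*(55/28 + A)) = 3*(2*A*(55/28 + A)) = 6*A*(55/28 + A))
√(13113*(-1) + m(-650)) = √(13113*(-1) + (3/14)*(-650)*(55 + 28*(-650))) = √(-13113 + (3/14)*(-650)*(55 - 18200)) = √(-13113 + (3/14)*(-650)*(-18145)) = √(-13113 + 17691375/7) = √(17599584/7) = 4*√7699818/7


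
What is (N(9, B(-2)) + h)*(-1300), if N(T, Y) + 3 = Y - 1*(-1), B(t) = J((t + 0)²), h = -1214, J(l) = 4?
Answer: 1575600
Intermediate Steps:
B(t) = 4
N(T, Y) = -2 + Y (N(T, Y) = -3 + (Y - 1*(-1)) = -3 + (Y + 1) = -3 + (1 + Y) = -2 + Y)
(N(9, B(-2)) + h)*(-1300) = ((-2 + 4) - 1214)*(-1300) = (2 - 1214)*(-1300) = -1212*(-1300) = 1575600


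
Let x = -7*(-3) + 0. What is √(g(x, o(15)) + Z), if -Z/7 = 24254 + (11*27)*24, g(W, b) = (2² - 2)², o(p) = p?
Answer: I*√219670 ≈ 468.69*I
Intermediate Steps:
x = 21 (x = 21 + 0 = 21)
g(W, b) = 4 (g(W, b) = (4 - 2)² = 2² = 4)
Z = -219674 (Z = -7*(24254 + (11*27)*24) = -7*(24254 + 297*24) = -7*(24254 + 7128) = -7*31382 = -219674)
√(g(x, o(15)) + Z) = √(4 - 219674) = √(-219670) = I*√219670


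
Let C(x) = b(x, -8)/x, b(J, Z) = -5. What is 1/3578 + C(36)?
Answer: -8927/64404 ≈ -0.13861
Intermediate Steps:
C(x) = -5/x
1/3578 + C(36) = 1/3578 - 5/36 = -8927/64404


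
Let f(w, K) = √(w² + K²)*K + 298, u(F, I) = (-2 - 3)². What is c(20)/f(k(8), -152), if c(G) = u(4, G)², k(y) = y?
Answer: -93125/267592334 - 190000*√362/133796167 ≈ -0.027367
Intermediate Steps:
u(F, I) = 25 (u(F, I) = (-5)² = 25)
c(G) = 625 (c(G) = 25² = 625)
f(w, K) = 298 + K*√(K² + w²) (f(w, K) = √(K² + w²)*K + 298 = K*√(K² + w²) + 298 = 298 + K*√(K² + w²))
c(20)/f(k(8), -152) = 625/(298 - 152*√((-152)² + 8²)) = 625/(298 - 152*√(23104 + 64)) = 625/(298 - 1216*√362)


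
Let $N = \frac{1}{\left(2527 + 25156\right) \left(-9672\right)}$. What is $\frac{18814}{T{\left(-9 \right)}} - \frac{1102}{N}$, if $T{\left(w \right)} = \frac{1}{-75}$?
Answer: $295059062502$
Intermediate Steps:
$T{\left(w \right)} = - \frac{1}{75}$
$N = - \frac{1}{267749976}$ ($N = \frac{1}{27683} \left(- \frac{1}{9672}\right) = - \frac{1}{267749976} \approx -3.7348 \cdot 10^{-9}$)
$\frac{18814}{T{\left(-9 \right)}} - \frac{1102}{N} = \frac{18814}{- \frac{1}{75}} - \frac{1102}{- \frac{1}{267749976}} = 18814 \left(-75\right) - -295060473552 = -1411050 + 295060473552 = 295059062502$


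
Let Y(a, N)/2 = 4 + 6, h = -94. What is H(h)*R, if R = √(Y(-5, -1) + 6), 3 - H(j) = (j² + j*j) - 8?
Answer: -17661*√26 ≈ -90054.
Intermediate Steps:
H(j) = 11 - 2*j² (H(j) = 3 - ((j² + j*j) - 8) = 3 - ((j² + j²) - 8) = 3 - (2*j² - 8) = 3 - (-8 + 2*j²) = 3 + (8 - 2*j²) = 11 - 2*j²)
Y(a, N) = 20 (Y(a, N) = 2*(4 + 6) = 2*10 = 20)
R = √26 (R = √(20 + 6) = √26 ≈ 5.0990)
H(h)*R = (11 - 2*(-94)²)*√26 = (11 - 2*8836)*√26 = (11 - 17672)*√26 = -17661*√26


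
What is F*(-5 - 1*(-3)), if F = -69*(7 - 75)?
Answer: -9384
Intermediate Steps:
F = 4692 (F = -69*(-68) = 4692)
F*(-5 - 1*(-3)) = 4692*(-5 - 1*(-3)) = 4692*(-5 + 3) = 4692*(-2) = -9384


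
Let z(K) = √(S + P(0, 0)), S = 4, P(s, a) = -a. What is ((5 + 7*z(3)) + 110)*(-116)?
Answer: -14964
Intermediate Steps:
z(K) = 2 (z(K) = √(4 - 1*0) = √(4 + 0) = √4 = 2)
((5 + 7*z(3)) + 110)*(-116) = ((5 + 7*2) + 110)*(-116) = ((5 + 14) + 110)*(-116) = (19 + 110)*(-116) = 129*(-116) = -14964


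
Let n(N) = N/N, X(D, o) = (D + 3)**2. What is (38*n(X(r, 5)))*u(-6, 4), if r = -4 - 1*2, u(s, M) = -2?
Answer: -76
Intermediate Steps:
r = -6 (r = -4 - 2 = -6)
X(D, o) = (3 + D)**2
n(N) = 1
(38*n(X(r, 5)))*u(-6, 4) = (38*1)*(-2) = 38*(-2) = -76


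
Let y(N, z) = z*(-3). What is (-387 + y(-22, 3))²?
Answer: 156816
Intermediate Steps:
y(N, z) = -3*z
(-387 + y(-22, 3))² = (-387 - 3*3)² = (-387 - 9)² = (-396)² = 156816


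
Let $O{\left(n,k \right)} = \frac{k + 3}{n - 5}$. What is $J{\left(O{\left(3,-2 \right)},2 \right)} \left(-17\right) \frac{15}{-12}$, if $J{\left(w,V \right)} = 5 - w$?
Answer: $\frac{935}{8} \approx 116.88$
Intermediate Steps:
$O{\left(n,k \right)} = \frac{3 + k}{-5 + n}$
$J{\left(O{\left(3,-2 \right)},2 \right)} \left(-17\right) \frac{15}{-12} = \left(5 - \frac{3 - 2}{-5 + 3}\right) \left(-17\right) \frac{15}{-12} = \left(5 - \frac{1}{-2} \cdot 1\right) \left(-17\right) 15 \left(- \frac{1}{12}\right) = \left(5 - \left(- \frac{1}{2}\right) 1\right) \left(-17\right) \left(- \frac{5}{4}\right) = \left(5 - - \frac{1}{2}\right) \left(-17\right) \left(- \frac{5}{4}\right) = \left(5 + \frac{1}{2}\right) \left(-17\right) \left(- \frac{5}{4}\right) = \frac{11}{2} \left(-17\right) \left(- \frac{5}{4}\right) = \left(- \frac{187}{2}\right) \left(- \frac{5}{4}\right) = \frac{935}{8}$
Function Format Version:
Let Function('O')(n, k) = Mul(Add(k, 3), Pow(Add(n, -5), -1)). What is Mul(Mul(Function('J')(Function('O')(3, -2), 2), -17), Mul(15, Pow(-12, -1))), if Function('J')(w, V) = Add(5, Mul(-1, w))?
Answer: Rational(935, 8) ≈ 116.88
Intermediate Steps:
Function('O')(n, k) = Mul(Pow(Add(-5, n), -1), Add(3, k)) (Function('O')(n, k) = Mul(Add(3, k), Pow(Add(-5, n), -1)) = Mul(Pow(Add(-5, n), -1), Add(3, k)))
Mul(Mul(Function('J')(Function('O')(3, -2), 2), -17), Mul(15, Pow(-12, -1))) = Mul(Mul(Add(5, Mul(-1, Mul(Pow(Add(-5, 3), -1), Add(3, -2)))), -17), Mul(15, Pow(-12, -1))) = Mul(Mul(Add(5, Mul(-1, Mul(Pow(-2, -1), 1))), -17), Mul(15, Rational(-1, 12))) = Mul(Mul(Add(5, Mul(-1, Mul(Rational(-1, 2), 1))), -17), Rational(-5, 4)) = Mul(Mul(Add(5, Mul(-1, Rational(-1, 2))), -17), Rational(-5, 4)) = Mul(Mul(Add(5, Rational(1, 2)), -17), Rational(-5, 4)) = Mul(Mul(Rational(11, 2), -17), Rational(-5, 4)) = Mul(Rational(-187, 2), Rational(-5, 4)) = Rational(935, 8)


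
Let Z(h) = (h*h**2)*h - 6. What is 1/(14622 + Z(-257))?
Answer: 1/4362485017 ≈ 2.2923e-10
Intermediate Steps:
Z(h) = -6 + h**4 (Z(h) = h**3*h - 6 = h**4 - 6 = -6 + h**4)
1/(14622 + Z(-257)) = 1/(14622 + (-6 + (-257)**4)) = 1/(14622 + (-6 + 4362470401)) = 1/(14622 + 4362470395) = 1/4362485017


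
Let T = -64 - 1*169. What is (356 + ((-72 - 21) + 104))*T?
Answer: -85511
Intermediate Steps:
T = -233 (T = -64 - 169 = -233)
(356 + ((-72 - 21) + 104))*T = (356 + ((-72 - 21) + 104))*(-233) = (356 + (-93 + 104))*(-233) = (356 + 11)*(-233) = 367*(-233) = -85511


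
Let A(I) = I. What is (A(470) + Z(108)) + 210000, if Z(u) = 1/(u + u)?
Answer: 45461521/216 ≈ 2.1047e+5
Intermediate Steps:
Z(u) = 1/(2*u)
(A(470) + Z(108)) + 210000 = (470 + (½)/108) + 210000 = (470 + (½)*(1/108)) + 210000 = (470 + 1/216) + 210000 = 101521/216 + 210000 = 45461521/216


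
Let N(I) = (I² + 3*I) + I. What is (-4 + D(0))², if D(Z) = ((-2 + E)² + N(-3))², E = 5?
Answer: 1024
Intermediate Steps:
N(I) = I² + 4*I
D(Z) = 36 (D(Z) = ((-2 + 5)² - 3*(4 - 3))² = (3² - 3*1)² = (9 - 3)² = 6² = 36)
(-4 + D(0))² = (-4 + 36)² = 32² = 1024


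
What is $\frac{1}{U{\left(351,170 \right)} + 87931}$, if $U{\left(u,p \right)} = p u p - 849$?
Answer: $\frac{1}{10230982} \approx 9.7742 \cdot 10^{-8}$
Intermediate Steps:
$U{\left(u,p \right)} = -849 + u p^{2}$ ($U{\left(u,p \right)} = u p^{2} - 849 = -849 + u p^{2}$)
$\frac{1}{U{\left(351,170 \right)} + 87931} = \frac{1}{\left(-849 + 351 \cdot 170^{2}\right) + 87931} = \frac{1}{\left(-849 + 351 \cdot 28900\right) + 87931} = \frac{1}{\left(-849 + 10143900\right) + 87931} = \frac{1}{10143051 + 87931} = \frac{1}{10230982}$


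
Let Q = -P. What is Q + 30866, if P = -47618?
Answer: 78484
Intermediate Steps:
Q = 47618 (Q = -1*(-47618) = 47618)
Q + 30866 = 47618 + 30866 = 78484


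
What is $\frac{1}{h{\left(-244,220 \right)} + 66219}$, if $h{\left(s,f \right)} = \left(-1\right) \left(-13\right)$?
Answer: $\frac{1}{66232} \approx 1.5098 \cdot 10^{-5}$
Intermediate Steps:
$h{\left(s,f \right)} = 13$
$\frac{1}{h{\left(-244,220 \right)} + 66219} = \frac{1}{13 + 66219} = \frac{1}{66232}$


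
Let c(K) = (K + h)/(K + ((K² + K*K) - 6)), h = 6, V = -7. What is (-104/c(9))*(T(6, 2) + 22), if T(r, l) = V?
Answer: -17160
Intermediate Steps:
T(r, l) = -7
c(K) = (6 + K)/(-6 + K + 2*K²) (c(K) = (K + 6)/(K + ((K² + K*K) - 6)) = (6 + K)/(K + ((K² + K²) - 6)) = (6 + K)/(K + (2*K² - 6)) = (6 + K)/(K + (-6 + 2*K²)) = (6 + K)/(-6 + K + 2*K²))
(-104/c(9))*(T(6, 2) + 22) = (-104*(-6 + 9 + 2*9²)/(6 + 9))*(-7 + 22) = -104/(15/(-6 + 9 + 2*81))*15 = -104/(15/(-6 + 9 + 162))*15 = -104/(15/165)*15 = -104/((1/165)*15)*15 = -104/1/11*15 = -104*11*15 = -1144*15 = -17160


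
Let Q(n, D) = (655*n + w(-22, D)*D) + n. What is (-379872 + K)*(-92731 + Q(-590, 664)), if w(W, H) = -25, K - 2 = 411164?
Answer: -15533434074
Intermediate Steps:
K = 411166 (K = 2 + 411164 = 411166)
Q(n, D) = -25*D + 656*n (Q(n, D) = (655*n - 25*D) + n = (-25*D + 655*n) + n = -25*D + 656*n)
(-379872 + K)*(-92731 + Q(-590, 664)) = (-379872 + 411166)*(-92731 + (-25*664 + 656*(-590))) = 31294*(-92731 + (-16600 - 387040)) = 31294*(-92731 - 403640) = 31294*(-496371) = -15533434074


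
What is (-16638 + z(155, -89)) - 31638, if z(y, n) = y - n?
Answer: -48032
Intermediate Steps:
(-16638 + z(155, -89)) - 31638 = (-16638 + (155 - 1*(-89))) - 31638 = (-16638 + (155 + 89)) - 31638 = (-16638 + 244) - 31638 = -16394 - 31638 = -48032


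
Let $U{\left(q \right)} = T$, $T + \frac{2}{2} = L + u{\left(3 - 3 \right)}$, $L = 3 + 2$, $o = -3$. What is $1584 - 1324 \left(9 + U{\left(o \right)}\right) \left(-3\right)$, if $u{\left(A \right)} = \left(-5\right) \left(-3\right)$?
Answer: $112800$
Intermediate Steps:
$L = 5$
$u{\left(A \right)} = 15$
$T = 19$ ($T = -1 + \left(5 + 15\right) = -1 + 20 = 19$)
$U{\left(q \right)} = 19$
$1584 - 1324 \left(9 + U{\left(o \right)}\right) \left(-3\right) = 1584 - 1324 \left(9 + 19\right) \left(-3\right) = 1584 - 1324 \cdot 28 \left(-3\right) = 1584 - -111216 = 1584 + 111216 = 112800$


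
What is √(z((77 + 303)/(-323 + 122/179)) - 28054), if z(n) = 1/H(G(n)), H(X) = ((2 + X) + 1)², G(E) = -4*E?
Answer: I*√222380420598285/89033 ≈ 167.49*I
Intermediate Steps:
H(X) = (3 + X)²
z(n) = (3 - 4*n)⁻² (z(n) = 1/((3 - 4*n)²) = (3 - 4*n)⁻²)
√(z((77 + 303)/(-323 + 122/179)) - 28054) = √((-3 + 4*((77 + 303)/(-323 + 122/179)))⁻² - 28054) = √((-3 + 4*(380/(-323 + 122*(1/179))))⁻² - 28054) = √((-3 + 4*(380/(-323 + 122/179)))⁻² - 28054) = √((-3 + 4*(380/(-57695/179)))⁻² - 28054) = √((-3 + 4*(380*(-179/57695)))⁻² - 28054) = √((-3 + 4*(-13604/11539))⁻² - 28054) = √((-3 - 54416/11539)⁻² - 28054) = √((-89033/11539)⁻² - 28054) = √(133148521/7926875089 - 28054) = √(-222380420598285/7926875089) = I*√222380420598285/89033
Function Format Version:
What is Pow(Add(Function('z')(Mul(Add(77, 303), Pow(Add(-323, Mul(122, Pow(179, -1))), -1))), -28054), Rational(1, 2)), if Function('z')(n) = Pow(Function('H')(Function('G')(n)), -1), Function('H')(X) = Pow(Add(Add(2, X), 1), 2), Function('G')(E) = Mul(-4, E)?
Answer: Mul(Rational(1, 89033), I, Pow(222380420598285, Rational(1, 2))) ≈ Mul(167.49, I)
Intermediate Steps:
Function('H')(X) = Pow(Add(3, X), 2)
Function('z')(n) = Pow(Add(3, Mul(-4, n)), -2) (Function('z')(n) = Pow(Pow(Add(3, Mul(-4, n)), 2), -1) = Pow(Add(3, Mul(-4, n)), -2))
Pow(Add(Function('z')(Mul(Add(77, 303), Pow(Add(-323, Mul(122, Pow(179, -1))), -1))), -28054), Rational(1, 2)) = Pow(Add(Pow(Add(-3, Mul(4, Mul(Add(77, 303), Pow(Add(-323, Mul(122, Pow(179, -1))), -1)))), -2), -28054), Rational(1, 2)) = Pow(Add(Pow(Add(-3, Mul(4, Mul(380, Pow(Add(-323, Mul(122, Rational(1, 179))), -1)))), -2), -28054), Rational(1, 2)) = Pow(Add(Pow(Add(-3, Mul(4, Mul(380, Pow(Add(-323, Rational(122, 179)), -1)))), -2), -28054), Rational(1, 2)) = Pow(Add(Pow(Add(-3, Mul(4, Mul(380, Pow(Rational(-57695, 179), -1)))), -2), -28054), Rational(1, 2)) = Pow(Add(Pow(Add(-3, Mul(4, Mul(380, Rational(-179, 57695)))), -2), -28054), Rational(1, 2)) = Pow(Add(Pow(Add(-3, Mul(4, Rational(-13604, 11539))), -2), -28054), Rational(1, 2)) = Pow(Add(Pow(Add(-3, Rational(-54416, 11539)), -2), -28054), Rational(1, 2)) = Pow(Add(Pow(Rational(-89033, 11539), -2), -28054), Rational(1, 2)) = Pow(Add(Rational(133148521, 7926875089), -28054), Rational(1, 2)) = Pow(Rational(-222380420598285, 7926875089), Rational(1, 2)) = Mul(Rational(1, 89033), I, Pow(222380420598285, Rational(1, 2)))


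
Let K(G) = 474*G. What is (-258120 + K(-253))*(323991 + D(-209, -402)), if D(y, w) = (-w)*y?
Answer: -90719872866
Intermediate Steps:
D(y, w) = -w*y
(-258120 + K(-253))*(323991 + D(-209, -402)) = (-258120 + 474*(-253))*(323991 - 1*(-402)*(-209)) = (-258120 - 119922)*(323991 - 84018) = -378042*239973 = -90719872866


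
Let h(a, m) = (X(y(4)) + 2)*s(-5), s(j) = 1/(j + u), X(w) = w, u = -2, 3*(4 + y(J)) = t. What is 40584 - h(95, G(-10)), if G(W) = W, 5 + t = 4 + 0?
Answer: 121751/3 ≈ 40584.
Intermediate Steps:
t = -1 (t = -5 + (4 + 0) = -5 + 4 = -1)
y(J) = -13/3 (y(J) = -4 + (⅓)*(-1) = -4 - ⅓ = -13/3)
s(j) = 1/(-2 + j) (s(j) = 1/(j - 2) = 1/(-2 + j))
h(a, m) = ⅓ (h(a, m) = (-13/3 + 2)/(-2 - 5) = -7/3/(-7) = -7/3*(-⅐) = ⅓)
40584 - h(95, G(-10)) = 40584 - 1*⅓ = 40584 - ⅓ = 121751/3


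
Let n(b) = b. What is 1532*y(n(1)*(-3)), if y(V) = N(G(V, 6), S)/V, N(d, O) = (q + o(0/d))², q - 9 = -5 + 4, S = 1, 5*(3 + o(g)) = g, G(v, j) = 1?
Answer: -38300/3 ≈ -12767.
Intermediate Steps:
o(g) = -3 + g/5
q = 8 (q = 9 + (-5 + 4) = 9 - 1 = 8)
N(d, O) = 25 (N(d, O) = (8 + (-3 + (0/d)/5))² = (8 + (-3 + (⅕)*0))² = (8 + (-3 + 0))² = (8 - 3)² = 5² = 25)
y(V) = 25/V
1532*y(n(1)*(-3)) = 1532*(25/((1*(-3)))) = 1532*(25/(-3)) = 1532*(25*(-⅓)) = 1532*(-25/3) = -38300/3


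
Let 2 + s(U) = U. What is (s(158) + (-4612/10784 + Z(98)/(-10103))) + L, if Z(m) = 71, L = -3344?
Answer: -86845589519/27237688 ≈ -3188.4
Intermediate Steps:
s(U) = -2 + U
(s(158) + (-4612/10784 + Z(98)/(-10103))) + L = ((-2 + 158) + (-4612/10784 + 71/(-10103))) - 3344 = (156 + (-4612*1/10784 + 71*(-1/10103))) - 3344 = (156 + (-1153/2696 - 71/10103)) - 3344 = (156 - 11840175/27237688) - 3344 = 4237239153/27237688 - 3344 = -86845589519/27237688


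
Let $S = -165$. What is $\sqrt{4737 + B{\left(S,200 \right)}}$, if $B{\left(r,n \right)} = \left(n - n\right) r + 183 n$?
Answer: $3 \sqrt{4593} \approx 203.31$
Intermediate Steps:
$B{\left(r,n \right)} = 183 n$ ($B{\left(r,n \right)} = 0 r + 183 n = 0 + 183 n = 183 n$)
$\sqrt{4737 + B{\left(S,200 \right)}} = \sqrt{4737 + 183 \cdot 200} = \sqrt{4737 + 36600} = \sqrt{41337} = 3 \sqrt{4593}$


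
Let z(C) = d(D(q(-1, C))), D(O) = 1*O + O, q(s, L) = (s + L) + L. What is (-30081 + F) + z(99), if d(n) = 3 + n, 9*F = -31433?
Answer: -298589/9 ≈ -33177.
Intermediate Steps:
F = -31433/9 (F = (1/9)*(-31433) = -31433/9 ≈ -3492.6)
q(s, L) = s + 2*L (q(s, L) = (L + s) + L = s + 2*L)
D(O) = 2*O (D(O) = O + O = 2*O)
z(C) = 1 + 4*C (z(C) = 3 + 2*(-1 + 2*C) = 3 + (-2 + 4*C) = 1 + 4*C)
(-30081 + F) + z(99) = (-30081 - 31433/9) + (1 + 4*99) = -302162/9 + (1 + 396) = -302162/9 + 397 = -298589/9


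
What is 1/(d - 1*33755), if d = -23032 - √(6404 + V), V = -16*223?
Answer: -56787/3224760533 + 2*√709/3224760533 ≈ -1.7593e-5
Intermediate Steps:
V = -3568
d = -23032 - 2*√709 (d = -23032 - √(6404 - 3568) = -23032 - √2836 = -23032 - 2*√709 ≈ -23085.)
1/(d - 1*33755) = 1/((-23032 - 2*√709) - 1*33755) = 1/((-23032 - 2*√709) - 33755) = 1/(-56787 - 2*√709)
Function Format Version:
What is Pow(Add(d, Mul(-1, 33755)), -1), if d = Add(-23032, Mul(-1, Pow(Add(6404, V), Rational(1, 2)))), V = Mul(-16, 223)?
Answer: Add(Rational(-56787, 3224760533), Mul(Rational(2, 3224760533), Pow(709, Rational(1, 2)))) ≈ -1.7593e-5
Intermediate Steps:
V = -3568
d = Add(-23032, Mul(-2, Pow(709, Rational(1, 2)))) (d = Add(-23032, Mul(-1, Pow(Add(6404, -3568), Rational(1, 2)))) = Add(-23032, Mul(-1, Pow(2836, Rational(1, 2)))) = Add(-23032, Mul(-1, Mul(2, Pow(709, Rational(1, 2))))) = Add(-23032, Mul(-2, Pow(709, Rational(1, 2)))) ≈ -23085.)
Pow(Add(d, Mul(-1, 33755)), -1) = Pow(Add(Add(-23032, Mul(-2, Pow(709, Rational(1, 2)))), Mul(-1, 33755)), -1) = Pow(Add(Add(-23032, Mul(-2, Pow(709, Rational(1, 2)))), -33755), -1) = Pow(Add(-56787, Mul(-2, Pow(709, Rational(1, 2)))), -1)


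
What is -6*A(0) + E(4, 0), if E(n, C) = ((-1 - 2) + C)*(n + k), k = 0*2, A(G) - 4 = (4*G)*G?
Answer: -36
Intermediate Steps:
A(G) = 4 + 4*G**2 (A(G) = 4 + (4*G)*G = 4 + 4*G**2)
k = 0
E(n, C) = n*(-3 + C) (E(n, C) = ((-1 - 2) + C)*(n + 0) = (-3 + C)*n = n*(-3 + C))
-6*A(0) + E(4, 0) = -6*(4 + 4*0**2) + 4*(-3 + 0) = -6*(4 + 4*0) + 4*(-3) = -6*(4 + 0) - 12 = -6*4 - 12 = -24 - 12 = -36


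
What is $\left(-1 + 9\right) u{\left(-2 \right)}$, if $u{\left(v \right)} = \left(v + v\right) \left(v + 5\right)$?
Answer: $-96$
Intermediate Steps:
$u{\left(v \right)} = 2 v \left(5 + v\right)$
$\left(-1 + 9\right) u{\left(-2 \right)} = \left(-1 + 9\right) 2 \left(-2\right) \left(5 - 2\right) = 8 \cdot 2 \left(-2\right) 3 = 8 \left(-12\right) = -96$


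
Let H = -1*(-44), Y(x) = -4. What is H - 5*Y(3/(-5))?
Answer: 64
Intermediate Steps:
H = 44
H - 5*Y(3/(-5)) = 44 - 5*(-4) = 44 + 20 = 64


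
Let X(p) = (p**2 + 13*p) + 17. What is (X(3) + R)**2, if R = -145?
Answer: 6400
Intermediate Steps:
X(p) = 17 + p**2 + 13*p
(X(3) + R)**2 = ((17 + 3**2 + 13*3) - 145)**2 = ((17 + 9 + 39) - 145)**2 = (65 - 145)**2 = (-80)**2 = 6400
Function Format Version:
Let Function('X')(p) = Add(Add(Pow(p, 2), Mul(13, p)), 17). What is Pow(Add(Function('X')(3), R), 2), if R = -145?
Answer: 6400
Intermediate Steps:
Function('X')(p) = Add(17, Pow(p, 2), Mul(13, p))
Pow(Add(Function('X')(3), R), 2) = Pow(Add(Add(17, Pow(3, 2), Mul(13, 3)), -145), 2) = Pow(Add(Add(17, 9, 39), -145), 2) = Pow(Add(65, -145), 2) = Pow(-80, 2) = 6400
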